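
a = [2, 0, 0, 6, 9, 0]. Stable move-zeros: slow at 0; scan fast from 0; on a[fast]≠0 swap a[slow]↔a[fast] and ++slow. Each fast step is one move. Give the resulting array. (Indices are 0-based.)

slow=0 fast=0: a[fast]=2≠0 swap→a[0]=2, slow++,fast++
slow=1 fast=1: a[fast]=0, fast++
slow=1 fast=2: a[fast]=0, fast++
slow=1 fast=3: a[fast]=6≠0 swap→a[1]=6, slow++,fast++
slow=2 fast=4: a[fast]=9≠0 swap→a[2]=9, slow++,fast++
slow=3 fast=5: a[fast]=0, fast++

[2, 6, 9, 0, 0, 0]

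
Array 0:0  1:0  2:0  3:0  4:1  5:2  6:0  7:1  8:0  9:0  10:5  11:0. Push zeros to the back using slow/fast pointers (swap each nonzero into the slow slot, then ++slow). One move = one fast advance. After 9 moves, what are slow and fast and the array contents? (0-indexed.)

slow=0 fast=0: a[fast]=0, fast++
slow=0 fast=1: a[fast]=0, fast++
slow=0 fast=2: a[fast]=0, fast++
slow=0 fast=3: a[fast]=0, fast++
slow=0 fast=4: a[fast]=1≠0 swap→a[0]=1, slow++,fast++
slow=1 fast=5: a[fast]=2≠0 swap→a[1]=2, slow++,fast++
slow=2 fast=6: a[fast]=0, fast++
slow=2 fast=7: a[fast]=1≠0 swap→a[2]=1, slow++,fast++
slow=3 fast=8: a[fast]=0, fast++

slow=3, fast=9, a=[1, 2, 1, 0, 0, 0, 0, 0, 0, 0, 5, 0]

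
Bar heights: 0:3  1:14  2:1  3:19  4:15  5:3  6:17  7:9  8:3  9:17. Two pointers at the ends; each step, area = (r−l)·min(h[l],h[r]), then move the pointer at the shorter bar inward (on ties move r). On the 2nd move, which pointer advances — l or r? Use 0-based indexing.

l

[0,9] min(3,17)*9=27 best=27 * → l++
[1,9] min(14,17)*8=112 best=112 * → l++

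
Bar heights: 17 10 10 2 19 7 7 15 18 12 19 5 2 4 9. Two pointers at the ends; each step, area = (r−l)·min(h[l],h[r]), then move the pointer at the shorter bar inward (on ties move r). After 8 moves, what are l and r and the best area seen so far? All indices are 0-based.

[0,14] min(17,9)*14=126 best=126 * → r--
[0,13] min(17,4)*13=52 best=126 → r--
[0,12] min(17,2)*12=24 best=126 → r--
[0,11] min(17,5)*11=55 best=126 → r--
[0,10] min(17,19)*10=170 best=170 * → l++
[1,10] min(10,19)*9=90 best=170 → l++
[2,10] min(10,19)*8=80 best=170 → l++
[3,10] min(2,19)*7=14 best=170 → l++

l=4, r=10, best area=170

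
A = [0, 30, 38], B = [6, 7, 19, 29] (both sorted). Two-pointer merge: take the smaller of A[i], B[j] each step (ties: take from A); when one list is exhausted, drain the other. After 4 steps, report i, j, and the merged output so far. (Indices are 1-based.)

i=1 j=1: A[i]=0<=B[j]=6 take 0, i++
i=2 j=1: A[i]=30>B[j]=6 take 6, j++
i=2 j=2: A[i]=30>B[j]=7 take 7, j++
i=2 j=3: A[i]=30>B[j]=19 take 19, j++

i=2, j=4, merged so far=[0, 6, 7, 19]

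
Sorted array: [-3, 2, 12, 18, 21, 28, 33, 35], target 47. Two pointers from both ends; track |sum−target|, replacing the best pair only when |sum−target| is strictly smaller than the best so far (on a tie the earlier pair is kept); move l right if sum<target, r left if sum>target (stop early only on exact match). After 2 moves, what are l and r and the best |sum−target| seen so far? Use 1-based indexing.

l=3, r=8, best |Δ|=10

l=1 r=8: -3+35=32 d=15 *, l++
l=2 r=8: 2+35=37 d=10 *, l++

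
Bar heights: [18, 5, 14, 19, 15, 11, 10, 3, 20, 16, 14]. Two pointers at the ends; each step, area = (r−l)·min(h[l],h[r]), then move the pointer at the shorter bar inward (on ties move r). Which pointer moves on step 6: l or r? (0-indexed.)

l

[0,10] min(18,14)*10=140 best=140 * → r--
[0,9] min(18,16)*9=144 best=144 * → r--
[0,8] min(18,20)*8=144 best=144 → l++
[1,8] min(5,20)*7=35 best=144 → l++
[2,8] min(14,20)*6=84 best=144 → l++
[3,8] min(19,20)*5=95 best=144 → l++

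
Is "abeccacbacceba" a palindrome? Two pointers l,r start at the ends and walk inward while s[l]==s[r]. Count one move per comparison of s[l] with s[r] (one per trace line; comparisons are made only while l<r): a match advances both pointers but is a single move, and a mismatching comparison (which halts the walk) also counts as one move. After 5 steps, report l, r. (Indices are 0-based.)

l=0 r=13: 'a'=='a', l++,r--
l=1 r=12: 'b'=='b', l++,r--
l=2 r=11: 'e'=='e', l++,r--
l=3 r=10: 'c'=='c', l++,r--
l=4 r=9: 'c'=='c', l++,r--

l=5, r=8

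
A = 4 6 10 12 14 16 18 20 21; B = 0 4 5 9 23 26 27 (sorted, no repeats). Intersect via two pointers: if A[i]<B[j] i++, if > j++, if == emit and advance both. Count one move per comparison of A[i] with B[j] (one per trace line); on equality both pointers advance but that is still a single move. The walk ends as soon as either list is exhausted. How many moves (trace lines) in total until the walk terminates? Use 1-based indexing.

12 moves

[i=1,j=1] 4>0 → j++
[i=1,j=2] 4==4 emit → i++,j++
[i=2,j=3] 6>5 → j++
[i=2,j=4] 6<9 → i++
[i=3,j=4] 10>9 → j++
[i=3,j=5] 10<23 → i++
[i=4,j=5] 12<23 → i++
[i=5,j=5] 14<23 → i++
[i=6,j=5] 16<23 → i++
[i=7,j=5] 18<23 → i++
[i=8,j=5] 20<23 → i++
[i=9,j=5] 21<23 → i++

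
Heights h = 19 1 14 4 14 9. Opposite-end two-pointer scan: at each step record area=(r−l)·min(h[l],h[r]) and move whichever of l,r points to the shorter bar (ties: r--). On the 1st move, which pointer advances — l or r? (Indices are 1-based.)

[1,6] min(19,9)*5=45 best=45 * → r--

r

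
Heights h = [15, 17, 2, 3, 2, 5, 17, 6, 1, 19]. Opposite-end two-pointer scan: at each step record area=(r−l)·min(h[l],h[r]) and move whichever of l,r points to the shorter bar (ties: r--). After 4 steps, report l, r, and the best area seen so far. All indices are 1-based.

l=5, r=10, best area=136

l=1 r=10: min(15,19)*9=135 best=135 *, l++
l=2 r=10: min(17,19)*8=136 best=136 *, l++
l=3 r=10: min(2,19)*7=14 best=136, l++
l=4 r=10: min(3,19)*6=18 best=136, l++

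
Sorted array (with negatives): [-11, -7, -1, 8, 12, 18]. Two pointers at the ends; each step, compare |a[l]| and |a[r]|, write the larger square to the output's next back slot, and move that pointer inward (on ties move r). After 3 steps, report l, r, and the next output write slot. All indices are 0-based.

[0,5] |-11|<=|18| out[5]=324 → r--
[0,4] |-11|<=|12| out[4]=144 → r--
[0,3] |-11|>|8| out[3]=121 → l++

l=1, r=3, next write slot=2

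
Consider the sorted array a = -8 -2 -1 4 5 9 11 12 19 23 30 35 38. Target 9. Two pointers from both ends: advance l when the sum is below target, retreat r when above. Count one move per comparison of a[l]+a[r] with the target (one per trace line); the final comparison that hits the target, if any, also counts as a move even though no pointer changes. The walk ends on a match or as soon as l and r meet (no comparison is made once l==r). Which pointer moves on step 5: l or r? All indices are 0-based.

l=0 r=12: -8+38=30 >9, r--
l=0 r=11: -8+35=27 >9, r--
l=0 r=10: -8+30=22 >9, r--
l=0 r=9: -8+23=15 >9, r--
l=0 r=8: -8+19=11 >9, r--

r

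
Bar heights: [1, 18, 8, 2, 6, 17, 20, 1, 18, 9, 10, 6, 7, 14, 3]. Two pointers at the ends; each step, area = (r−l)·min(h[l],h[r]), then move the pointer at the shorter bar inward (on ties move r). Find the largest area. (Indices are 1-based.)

[1,15] min(1,3)*14=14 best=14 * → l++
[2,15] min(18,3)*13=39 best=39 * → r--
[2,14] min(18,14)*12=168 best=168 * → r--
[2,13] min(18,7)*11=77 best=168 → r--
[2,12] min(18,6)*10=60 best=168 → r--
[2,11] min(18,10)*9=90 best=168 → r--
[2,10] min(18,9)*8=72 best=168 → r--
[2,9] min(18,18)*7=126 best=168 → r--
[2,8] min(18,1)*6=6 best=168 → r--
[2,7] min(18,20)*5=90 best=168 → l++
[3,7] min(8,20)*4=32 best=168 → l++
[4,7] min(2,20)*3=6 best=168 → l++
[5,7] min(6,20)*2=12 best=168 → l++
[6,7] min(17,20)*1=17 best=168 → l++

max area = 168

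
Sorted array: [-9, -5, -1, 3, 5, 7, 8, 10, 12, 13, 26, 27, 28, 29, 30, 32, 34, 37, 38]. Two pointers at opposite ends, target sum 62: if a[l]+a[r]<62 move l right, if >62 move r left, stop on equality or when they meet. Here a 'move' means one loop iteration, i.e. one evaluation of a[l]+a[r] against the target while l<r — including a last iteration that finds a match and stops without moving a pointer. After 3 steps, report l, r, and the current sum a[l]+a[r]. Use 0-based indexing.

l=3, r=18, sum=41

l=0 r=18: -9+38=29 <62, l++
l=1 r=18: -5+38=33 <62, l++
l=2 r=18: -1+38=37 <62, l++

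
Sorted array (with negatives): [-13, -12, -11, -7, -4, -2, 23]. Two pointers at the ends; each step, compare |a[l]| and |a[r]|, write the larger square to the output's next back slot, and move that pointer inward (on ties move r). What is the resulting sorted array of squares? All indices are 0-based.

l=0 r=6: |-13|<=|23| out[6]=529, r--
l=0 r=5: |-13|>|-2| out[5]=169, l++
l=1 r=5: |-12|>|-2| out[4]=144, l++
l=2 r=5: |-11|>|-2| out[3]=121, l++
l=3 r=5: |-7|>|-2| out[2]=49, l++
l=4 r=5: |-4|>|-2| out[1]=16, l++
l=5 r=5: |-2|<=|-2| out[0]=4, r--

[4, 16, 49, 121, 144, 169, 529]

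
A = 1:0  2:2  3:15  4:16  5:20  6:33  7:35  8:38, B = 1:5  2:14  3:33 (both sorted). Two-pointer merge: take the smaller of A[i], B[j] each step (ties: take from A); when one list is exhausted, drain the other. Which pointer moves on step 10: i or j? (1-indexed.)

i

i=1 j=1: A[i]=0<=B[j]=5 take 0, i++
i=2 j=1: A[i]=2<=B[j]=5 take 2, i++
i=3 j=1: A[i]=15>B[j]=5 take 5, j++
i=3 j=2: A[i]=15>B[j]=14 take 14, j++
i=3 j=3: A[i]=15<=B[j]=33 take 15, i++
i=4 j=3: A[i]=16<=B[j]=33 take 16, i++
i=5 j=3: A[i]=20<=B[j]=33 take 20, i++
i=6 j=3: A[i]=33<=B[j]=33 take 33, i++
i=7 j=3: A[i]=35>B[j]=33 take 33, j++
i=7 j=4: B done, take A[i]=35, i++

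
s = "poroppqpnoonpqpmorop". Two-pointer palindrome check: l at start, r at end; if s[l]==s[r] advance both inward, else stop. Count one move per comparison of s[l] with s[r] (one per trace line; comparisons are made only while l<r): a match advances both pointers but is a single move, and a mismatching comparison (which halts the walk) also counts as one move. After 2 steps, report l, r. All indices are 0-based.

l=0 r=19: 'p'=='p', l++,r--
l=1 r=18: 'o'=='o', l++,r--

l=2, r=17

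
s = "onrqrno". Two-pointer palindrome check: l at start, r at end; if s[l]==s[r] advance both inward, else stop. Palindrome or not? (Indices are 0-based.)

palindrome

[0,6] 'o'=='o' → l++,r--
[1,5] 'n'=='n' → l++,r--
[2,4] 'r'=='r' → l++,r--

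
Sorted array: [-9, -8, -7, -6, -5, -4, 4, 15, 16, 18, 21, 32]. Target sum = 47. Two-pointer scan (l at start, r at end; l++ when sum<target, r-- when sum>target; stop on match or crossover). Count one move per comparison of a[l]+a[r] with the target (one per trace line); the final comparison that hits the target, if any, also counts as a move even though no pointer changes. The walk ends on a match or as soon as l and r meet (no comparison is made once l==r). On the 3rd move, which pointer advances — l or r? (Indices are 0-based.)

l

[0,11] -9+32=23 <47 → l++
[1,11] -8+32=24 <47 → l++
[2,11] -7+32=25 <47 → l++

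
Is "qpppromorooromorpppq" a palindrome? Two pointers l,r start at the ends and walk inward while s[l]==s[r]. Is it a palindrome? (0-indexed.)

palindrome

l=0 r=19: 'q'=='q', l++,r--
l=1 r=18: 'p'=='p', l++,r--
l=2 r=17: 'p'=='p', l++,r--
l=3 r=16: 'p'=='p', l++,r--
l=4 r=15: 'r'=='r', l++,r--
l=5 r=14: 'o'=='o', l++,r--
l=6 r=13: 'm'=='m', l++,r--
l=7 r=12: 'o'=='o', l++,r--
l=8 r=11: 'r'=='r', l++,r--
l=9 r=10: 'o'=='o', l++,r--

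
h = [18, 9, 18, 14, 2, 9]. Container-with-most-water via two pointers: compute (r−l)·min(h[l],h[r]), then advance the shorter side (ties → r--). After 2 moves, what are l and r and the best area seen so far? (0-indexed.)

[0,5] min(18,9)*5=45 best=45 * → r--
[0,4] min(18,2)*4=8 best=45 → r--

l=0, r=3, best area=45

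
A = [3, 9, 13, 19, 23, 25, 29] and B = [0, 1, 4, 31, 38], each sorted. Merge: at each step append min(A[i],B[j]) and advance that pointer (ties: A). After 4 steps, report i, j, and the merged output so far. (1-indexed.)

[i=1,j=1] A[i]=3>B[j]=0 take 0 → j++
[i=1,j=2] A[i]=3>B[j]=1 take 1 → j++
[i=1,j=3] A[i]=3<=B[j]=4 take 3 → i++
[i=2,j=3] A[i]=9>B[j]=4 take 4 → j++

i=2, j=4, merged so far=[0, 1, 3, 4]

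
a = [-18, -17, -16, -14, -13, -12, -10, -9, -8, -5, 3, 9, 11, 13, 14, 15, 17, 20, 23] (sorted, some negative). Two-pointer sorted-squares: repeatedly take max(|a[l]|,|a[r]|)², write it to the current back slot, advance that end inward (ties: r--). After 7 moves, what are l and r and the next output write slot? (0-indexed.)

l=3, r=14, next write slot=11

l=0 r=18: |-18|<=|23| out[18]=529, r--
l=0 r=17: |-18|<=|20| out[17]=400, r--
l=0 r=16: |-18|>|17| out[16]=324, l++
l=1 r=16: |-17|<=|17| out[15]=289, r--
l=1 r=15: |-17|>|15| out[14]=289, l++
l=2 r=15: |-16|>|15| out[13]=256, l++
l=3 r=15: |-14|<=|15| out[12]=225, r--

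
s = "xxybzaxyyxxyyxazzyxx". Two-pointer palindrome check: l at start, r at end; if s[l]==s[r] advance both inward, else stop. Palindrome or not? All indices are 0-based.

not a palindrome (mismatch at 3,16)

l=0 r=19: 'x'=='x', l++,r--
l=1 r=18: 'x'=='x', l++,r--
l=2 r=17: 'y'=='y', l++,r--
l=3 r=16: 'b'!='z', stop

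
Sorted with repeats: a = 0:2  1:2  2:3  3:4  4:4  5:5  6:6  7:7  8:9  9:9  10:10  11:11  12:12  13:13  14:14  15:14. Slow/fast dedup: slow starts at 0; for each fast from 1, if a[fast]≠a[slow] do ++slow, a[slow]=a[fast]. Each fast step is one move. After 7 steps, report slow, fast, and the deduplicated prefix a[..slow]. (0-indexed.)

slow=0 fast=1: a[fast]=2=a[slow] dup, fast++
slow=0 fast=2: a[fast]=3≠a[slow]=2 write a[1]=3, slow++,fast++
slow=1 fast=3: a[fast]=4≠a[slow]=3 write a[2]=4, slow++,fast++
slow=2 fast=4: a[fast]=4=a[slow] dup, fast++
slow=2 fast=5: a[fast]=5≠a[slow]=4 write a[3]=5, slow++,fast++
slow=3 fast=6: a[fast]=6≠a[slow]=5 write a[4]=6, slow++,fast++
slow=4 fast=7: a[fast]=7≠a[slow]=6 write a[5]=7, slow++,fast++

slow=5, fast=8, prefix=[2, 3, 4, 5, 6, 7]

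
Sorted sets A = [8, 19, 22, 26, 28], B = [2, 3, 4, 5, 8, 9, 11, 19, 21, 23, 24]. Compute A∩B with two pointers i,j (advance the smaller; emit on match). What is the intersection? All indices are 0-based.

i=0 j=0: 8>2, j++
i=0 j=1: 8>3, j++
i=0 j=2: 8>4, j++
i=0 j=3: 8>5, j++
i=0 j=4: 8==8 emit, i++,j++
i=1 j=5: 19>9, j++
i=1 j=6: 19>11, j++
i=1 j=7: 19==19 emit, i++,j++
i=2 j=8: 22>21, j++
i=2 j=9: 22<23, i++
i=3 j=9: 26>23, j++
i=3 j=10: 26>24, j++

intersection = [8, 19]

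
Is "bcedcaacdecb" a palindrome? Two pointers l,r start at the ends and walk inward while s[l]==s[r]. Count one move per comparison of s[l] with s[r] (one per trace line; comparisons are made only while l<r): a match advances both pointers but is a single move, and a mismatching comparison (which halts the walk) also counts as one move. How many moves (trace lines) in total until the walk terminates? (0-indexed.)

l=0 r=11: 'b'=='b', l++,r--
l=1 r=10: 'c'=='c', l++,r--
l=2 r=9: 'e'=='e', l++,r--
l=3 r=8: 'd'=='d', l++,r--
l=4 r=7: 'c'=='c', l++,r--
l=5 r=6: 'a'=='a', l++,r--

6 moves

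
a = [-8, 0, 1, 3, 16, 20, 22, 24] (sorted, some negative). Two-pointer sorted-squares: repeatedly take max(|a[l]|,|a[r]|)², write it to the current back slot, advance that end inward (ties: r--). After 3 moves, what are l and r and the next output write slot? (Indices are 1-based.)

l=1, r=5, next write slot=5

[1,8] |-8|<=|24| out[8]=576 → r--
[1,7] |-8|<=|22| out[7]=484 → r--
[1,6] |-8|<=|20| out[6]=400 → r--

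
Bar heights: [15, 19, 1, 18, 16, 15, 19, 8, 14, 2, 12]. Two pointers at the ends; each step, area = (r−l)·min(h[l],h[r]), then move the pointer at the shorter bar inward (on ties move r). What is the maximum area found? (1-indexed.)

[1,11] min(15,12)*10=120 best=120 * → r--
[1,10] min(15,2)*9=18 best=120 → r--
[1,9] min(15,14)*8=112 best=120 → r--
[1,8] min(15,8)*7=56 best=120 → r--
[1,7] min(15,19)*6=90 best=120 → l++
[2,7] min(19,19)*5=95 best=120 → r--
[2,6] min(19,15)*4=60 best=120 → r--
[2,5] min(19,16)*3=48 best=120 → r--
[2,4] min(19,18)*2=36 best=120 → r--
[2,3] min(19,1)*1=1 best=120 → r--

max area = 120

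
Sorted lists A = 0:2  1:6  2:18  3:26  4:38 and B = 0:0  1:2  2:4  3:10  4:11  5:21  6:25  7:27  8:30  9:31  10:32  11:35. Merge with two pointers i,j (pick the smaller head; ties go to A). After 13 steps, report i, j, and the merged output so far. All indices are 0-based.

[i=0,j=0] A[i]=2>B[j]=0 take 0 → j++
[i=0,j=1] A[i]=2<=B[j]=2 take 2 → i++
[i=1,j=1] A[i]=6>B[j]=2 take 2 → j++
[i=1,j=2] A[i]=6>B[j]=4 take 4 → j++
[i=1,j=3] A[i]=6<=B[j]=10 take 6 → i++
[i=2,j=3] A[i]=18>B[j]=10 take 10 → j++
[i=2,j=4] A[i]=18>B[j]=11 take 11 → j++
[i=2,j=5] A[i]=18<=B[j]=21 take 18 → i++
[i=3,j=5] A[i]=26>B[j]=21 take 21 → j++
[i=3,j=6] A[i]=26>B[j]=25 take 25 → j++
[i=3,j=7] A[i]=26<=B[j]=27 take 26 → i++
[i=4,j=7] A[i]=38>B[j]=27 take 27 → j++
[i=4,j=8] A[i]=38>B[j]=30 take 30 → j++

i=4, j=9, merged so far=[0, 2, 2, 4, 6, 10, 11, 18, 21, 25, 26, 27, 30]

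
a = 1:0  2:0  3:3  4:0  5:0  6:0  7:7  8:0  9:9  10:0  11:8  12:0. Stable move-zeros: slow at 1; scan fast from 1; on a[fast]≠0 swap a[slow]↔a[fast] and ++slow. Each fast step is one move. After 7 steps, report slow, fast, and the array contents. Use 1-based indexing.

(s=1,f=1) a[fast]=0 → fast++
(s=1,f=2) a[fast]=0 → fast++
(s=1,f=3) a[fast]=3≠0 swap→a[1]=3 → slow++,fast++
(s=2,f=4) a[fast]=0 → fast++
(s=2,f=5) a[fast]=0 → fast++
(s=2,f=6) a[fast]=0 → fast++
(s=2,f=7) a[fast]=7≠0 swap→a[2]=7 → slow++,fast++

slow=3, fast=8, a=[3, 7, 0, 0, 0, 0, 0, 0, 9, 0, 8, 0]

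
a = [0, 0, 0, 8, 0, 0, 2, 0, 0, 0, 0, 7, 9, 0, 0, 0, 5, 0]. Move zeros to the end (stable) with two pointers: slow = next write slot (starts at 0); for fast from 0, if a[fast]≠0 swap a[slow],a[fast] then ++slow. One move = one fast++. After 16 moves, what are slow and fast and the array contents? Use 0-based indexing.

slow=4, fast=16, a=[8, 2, 7, 9, 0, 0, 0, 0, 0, 0, 0, 0, 0, 0, 0, 0, 5, 0]

slow=0 fast=0: a[fast]=0, fast++
slow=0 fast=1: a[fast]=0, fast++
slow=0 fast=2: a[fast]=0, fast++
slow=0 fast=3: a[fast]=8≠0 swap→a[0]=8, slow++,fast++
slow=1 fast=4: a[fast]=0, fast++
slow=1 fast=5: a[fast]=0, fast++
slow=1 fast=6: a[fast]=2≠0 swap→a[1]=2, slow++,fast++
slow=2 fast=7: a[fast]=0, fast++
slow=2 fast=8: a[fast]=0, fast++
slow=2 fast=9: a[fast]=0, fast++
slow=2 fast=10: a[fast]=0, fast++
slow=2 fast=11: a[fast]=7≠0 swap→a[2]=7, slow++,fast++
slow=3 fast=12: a[fast]=9≠0 swap→a[3]=9, slow++,fast++
slow=4 fast=13: a[fast]=0, fast++
slow=4 fast=14: a[fast]=0, fast++
slow=4 fast=15: a[fast]=0, fast++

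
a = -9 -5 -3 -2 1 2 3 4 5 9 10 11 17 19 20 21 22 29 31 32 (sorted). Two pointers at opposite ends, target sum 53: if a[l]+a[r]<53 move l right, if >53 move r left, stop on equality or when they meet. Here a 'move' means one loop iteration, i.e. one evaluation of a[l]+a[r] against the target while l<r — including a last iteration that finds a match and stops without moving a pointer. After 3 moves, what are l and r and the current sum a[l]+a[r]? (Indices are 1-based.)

l=4, r=20, sum=30

l=1 r=20: -9+32=23 <53, l++
l=2 r=20: -5+32=27 <53, l++
l=3 r=20: -3+32=29 <53, l++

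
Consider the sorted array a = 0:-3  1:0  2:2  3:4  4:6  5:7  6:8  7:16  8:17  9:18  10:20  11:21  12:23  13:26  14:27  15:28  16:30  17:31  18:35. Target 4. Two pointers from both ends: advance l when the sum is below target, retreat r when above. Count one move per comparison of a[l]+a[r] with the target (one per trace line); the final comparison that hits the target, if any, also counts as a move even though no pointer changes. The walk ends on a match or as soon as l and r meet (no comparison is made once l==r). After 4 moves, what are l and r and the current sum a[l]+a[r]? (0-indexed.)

l=0, r=14, sum=24

[0,18] -3+35=32 >4 → r--
[0,17] -3+31=28 >4 → r--
[0,16] -3+30=27 >4 → r--
[0,15] -3+28=25 >4 → r--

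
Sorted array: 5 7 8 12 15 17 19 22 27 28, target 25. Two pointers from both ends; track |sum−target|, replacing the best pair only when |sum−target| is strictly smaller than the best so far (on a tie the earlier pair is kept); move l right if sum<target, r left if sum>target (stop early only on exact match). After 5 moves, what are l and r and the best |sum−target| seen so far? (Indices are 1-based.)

l=1 r=10: 5+28=33 d=8 *, r--
l=1 r=9: 5+27=32 d=7 *, r--
l=1 r=8: 5+22=27 d=2 *, r--
l=1 r=7: 5+19=24 d=1 *, l++
l=2 r=7: 7+19=26 d=1, r--

l=2, r=6, best |Δ|=1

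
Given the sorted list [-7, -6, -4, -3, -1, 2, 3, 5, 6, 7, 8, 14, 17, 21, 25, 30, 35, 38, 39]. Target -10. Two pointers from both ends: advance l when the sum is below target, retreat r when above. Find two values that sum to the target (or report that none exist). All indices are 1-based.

l=1 r=19: -7+39=32 >-10, r--
l=1 r=18: -7+38=31 >-10, r--
l=1 r=17: -7+35=28 >-10, r--
l=1 r=16: -7+30=23 >-10, r--
l=1 r=15: -7+25=18 >-10, r--
l=1 r=14: -7+21=14 >-10, r--
l=1 r=13: -7+17=10 >-10, r--
l=1 r=12: -7+14=7 >-10, r--
l=1 r=11: -7+8=1 >-10, r--
l=1 r=10: -7+7=0 >-10, r--
l=1 r=9: -7+6=-1 >-10, r--
l=1 r=8: -7+5=-2 >-10, r--
l=1 r=7: -7+3=-4 >-10, r--
l=1 r=6: -7+2=-5 >-10, r--
l=1 r=5: -7+-1=-8 >-10, r--
l=1 r=4: -7+-3=-10, found

(-7, -3)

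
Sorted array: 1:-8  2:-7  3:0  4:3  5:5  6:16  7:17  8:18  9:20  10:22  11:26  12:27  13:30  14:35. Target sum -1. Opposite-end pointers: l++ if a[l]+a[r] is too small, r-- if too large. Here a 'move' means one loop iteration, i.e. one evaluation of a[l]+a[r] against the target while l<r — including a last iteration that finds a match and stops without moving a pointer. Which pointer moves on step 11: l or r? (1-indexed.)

[1,14] -8+35=27 >-1 → r--
[1,13] -8+30=22 >-1 → r--
[1,12] -8+27=19 >-1 → r--
[1,11] -8+26=18 >-1 → r--
[1,10] -8+22=14 >-1 → r--
[1,9] -8+20=12 >-1 → r--
[1,8] -8+18=10 >-1 → r--
[1,7] -8+17=9 >-1 → r--
[1,6] -8+16=8 >-1 → r--
[1,5] -8+5=-3 <-1 → l++
[2,5] -7+5=-2 <-1 → l++

l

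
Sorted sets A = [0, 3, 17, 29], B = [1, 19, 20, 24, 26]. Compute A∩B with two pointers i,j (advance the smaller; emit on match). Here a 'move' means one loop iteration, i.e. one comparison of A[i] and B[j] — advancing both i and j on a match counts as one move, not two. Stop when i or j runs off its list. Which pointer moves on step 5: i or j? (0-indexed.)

j

i=0 j=0: 0<1, i++
i=1 j=0: 3>1, j++
i=1 j=1: 3<19, i++
i=2 j=1: 17<19, i++
i=3 j=1: 29>19, j++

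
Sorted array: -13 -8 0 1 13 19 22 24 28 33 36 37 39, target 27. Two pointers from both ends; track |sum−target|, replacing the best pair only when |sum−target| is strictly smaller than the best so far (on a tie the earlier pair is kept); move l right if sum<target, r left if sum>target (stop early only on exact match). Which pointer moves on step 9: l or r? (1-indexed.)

l

l=1 r=13: -13+39=26 d=1 *, l++
l=2 r=13: -8+39=31 d=4, r--
l=2 r=12: -8+37=29 d=2, r--
l=2 r=11: -8+36=28 d=1, r--
l=2 r=10: -8+33=25 d=2, l++
l=3 r=10: 0+33=33 d=6, r--
l=3 r=9: 0+28=28 d=1, r--
l=3 r=8: 0+24=24 d=3, l++
l=4 r=8: 1+24=25 d=2, l++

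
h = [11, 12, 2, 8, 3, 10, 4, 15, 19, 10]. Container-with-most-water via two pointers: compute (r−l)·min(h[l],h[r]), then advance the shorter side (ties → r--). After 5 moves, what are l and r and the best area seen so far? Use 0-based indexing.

l=4, r=8, best area=90

[0,9] min(11,10)*9=90 best=90 * → r--
[0,8] min(11,19)*8=88 best=90 → l++
[1,8] min(12,19)*7=84 best=90 → l++
[2,8] min(2,19)*6=12 best=90 → l++
[3,8] min(8,19)*5=40 best=90 → l++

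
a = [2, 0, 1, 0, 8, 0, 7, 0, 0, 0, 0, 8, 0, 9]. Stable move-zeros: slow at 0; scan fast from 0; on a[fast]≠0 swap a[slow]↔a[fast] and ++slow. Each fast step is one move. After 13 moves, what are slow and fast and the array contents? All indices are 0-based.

(s=0,f=0) a[fast]=2≠0 swap→a[0]=2 → slow++,fast++
(s=1,f=1) a[fast]=0 → fast++
(s=1,f=2) a[fast]=1≠0 swap→a[1]=1 → slow++,fast++
(s=2,f=3) a[fast]=0 → fast++
(s=2,f=4) a[fast]=8≠0 swap→a[2]=8 → slow++,fast++
(s=3,f=5) a[fast]=0 → fast++
(s=3,f=6) a[fast]=7≠0 swap→a[3]=7 → slow++,fast++
(s=4,f=7) a[fast]=0 → fast++
(s=4,f=8) a[fast]=0 → fast++
(s=4,f=9) a[fast]=0 → fast++
(s=4,f=10) a[fast]=0 → fast++
(s=4,f=11) a[fast]=8≠0 swap→a[4]=8 → slow++,fast++
(s=5,f=12) a[fast]=0 → fast++

slow=5, fast=13, a=[2, 1, 8, 7, 8, 0, 0, 0, 0, 0, 0, 0, 0, 9]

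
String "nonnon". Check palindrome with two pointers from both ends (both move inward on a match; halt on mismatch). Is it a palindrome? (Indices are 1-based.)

l=1 r=6: 'n'=='n', l++,r--
l=2 r=5: 'o'=='o', l++,r--
l=3 r=4: 'n'=='n', l++,r--

palindrome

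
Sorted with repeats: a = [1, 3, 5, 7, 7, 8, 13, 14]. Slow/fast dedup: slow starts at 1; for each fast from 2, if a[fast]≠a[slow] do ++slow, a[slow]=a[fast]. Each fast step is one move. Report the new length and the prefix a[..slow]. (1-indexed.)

(s=1,f=2) a[fast]=3≠a[slow]=1 write a[2]=3 → slow++,fast++
(s=2,f=3) a[fast]=5≠a[slow]=3 write a[3]=5 → slow++,fast++
(s=3,f=4) a[fast]=7≠a[slow]=5 write a[4]=7 → slow++,fast++
(s=4,f=5) a[fast]=7=a[slow] dup → fast++
(s=4,f=6) a[fast]=8≠a[slow]=7 write a[5]=8 → slow++,fast++
(s=5,f=7) a[fast]=13≠a[slow]=8 write a[6]=13 → slow++,fast++
(s=6,f=8) a[fast]=14≠a[slow]=13 write a[7]=14 → slow++,fast++

length 7; prefix = [1, 3, 5, 7, 8, 13, 14]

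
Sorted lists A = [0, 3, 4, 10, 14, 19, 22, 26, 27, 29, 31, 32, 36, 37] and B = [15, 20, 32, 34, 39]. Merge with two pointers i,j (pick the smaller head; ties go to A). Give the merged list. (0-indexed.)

[0, 3, 4, 10, 14, 15, 19, 20, 22, 26, 27, 29, 31, 32, 32, 34, 36, 37, 39]

i=0 j=0: A[i]=0<=B[j]=15 take 0, i++
i=1 j=0: A[i]=3<=B[j]=15 take 3, i++
i=2 j=0: A[i]=4<=B[j]=15 take 4, i++
i=3 j=0: A[i]=10<=B[j]=15 take 10, i++
i=4 j=0: A[i]=14<=B[j]=15 take 14, i++
i=5 j=0: A[i]=19>B[j]=15 take 15, j++
i=5 j=1: A[i]=19<=B[j]=20 take 19, i++
i=6 j=1: A[i]=22>B[j]=20 take 20, j++
i=6 j=2: A[i]=22<=B[j]=32 take 22, i++
i=7 j=2: A[i]=26<=B[j]=32 take 26, i++
i=8 j=2: A[i]=27<=B[j]=32 take 27, i++
i=9 j=2: A[i]=29<=B[j]=32 take 29, i++
i=10 j=2: A[i]=31<=B[j]=32 take 31, i++
i=11 j=2: A[i]=32<=B[j]=32 take 32, i++
i=12 j=2: A[i]=36>B[j]=32 take 32, j++
i=12 j=3: A[i]=36>B[j]=34 take 34, j++
i=12 j=4: A[i]=36<=B[j]=39 take 36, i++
i=13 j=4: A[i]=37<=B[j]=39 take 37, i++
i=14 j=4: A done, take B[j]=39, j++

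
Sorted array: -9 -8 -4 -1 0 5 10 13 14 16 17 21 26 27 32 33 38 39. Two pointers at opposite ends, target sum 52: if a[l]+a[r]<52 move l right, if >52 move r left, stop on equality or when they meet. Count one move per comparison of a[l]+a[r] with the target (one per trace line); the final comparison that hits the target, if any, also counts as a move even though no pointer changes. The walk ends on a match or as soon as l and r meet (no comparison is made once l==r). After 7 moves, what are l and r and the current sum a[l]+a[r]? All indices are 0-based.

[0,17] -9+39=30 <52 → l++
[1,17] -8+39=31 <52 → l++
[2,17] -4+39=35 <52 → l++
[3,17] -1+39=38 <52 → l++
[4,17] 0+39=39 <52 → l++
[5,17] 5+39=44 <52 → l++
[6,17] 10+39=49 <52 → l++

l=7, r=17, sum=52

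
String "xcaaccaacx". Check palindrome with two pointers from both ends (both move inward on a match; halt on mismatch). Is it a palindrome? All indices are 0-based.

[0,9] 'x'=='x' → l++,r--
[1,8] 'c'=='c' → l++,r--
[2,7] 'a'=='a' → l++,r--
[3,6] 'a'=='a' → l++,r--
[4,5] 'c'=='c' → l++,r--

palindrome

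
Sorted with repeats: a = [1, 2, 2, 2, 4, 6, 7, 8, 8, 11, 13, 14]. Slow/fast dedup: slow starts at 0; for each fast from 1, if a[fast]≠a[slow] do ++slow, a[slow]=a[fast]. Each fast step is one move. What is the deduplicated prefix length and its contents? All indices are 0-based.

length 9; prefix = [1, 2, 4, 6, 7, 8, 11, 13, 14]

slow=0 fast=1: a[fast]=2≠a[slow]=1 write a[1]=2, slow++,fast++
slow=1 fast=2: a[fast]=2=a[slow] dup, fast++
slow=1 fast=3: a[fast]=2=a[slow] dup, fast++
slow=1 fast=4: a[fast]=4≠a[slow]=2 write a[2]=4, slow++,fast++
slow=2 fast=5: a[fast]=6≠a[slow]=4 write a[3]=6, slow++,fast++
slow=3 fast=6: a[fast]=7≠a[slow]=6 write a[4]=7, slow++,fast++
slow=4 fast=7: a[fast]=8≠a[slow]=7 write a[5]=8, slow++,fast++
slow=5 fast=8: a[fast]=8=a[slow] dup, fast++
slow=5 fast=9: a[fast]=11≠a[slow]=8 write a[6]=11, slow++,fast++
slow=6 fast=10: a[fast]=13≠a[slow]=11 write a[7]=13, slow++,fast++
slow=7 fast=11: a[fast]=14≠a[slow]=13 write a[8]=14, slow++,fast++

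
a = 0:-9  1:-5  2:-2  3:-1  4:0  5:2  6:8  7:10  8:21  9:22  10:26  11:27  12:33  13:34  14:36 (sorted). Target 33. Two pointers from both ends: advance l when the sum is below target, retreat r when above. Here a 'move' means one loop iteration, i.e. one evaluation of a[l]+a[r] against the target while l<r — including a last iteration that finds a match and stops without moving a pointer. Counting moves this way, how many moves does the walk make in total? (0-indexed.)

5 moves

[0,14] -9+36=27 <33 → l++
[1,14] -5+36=31 <33 → l++
[2,14] -2+36=34 >33 → r--
[2,13] -2+34=32 <33 → l++
[3,13] -1+34=33 → found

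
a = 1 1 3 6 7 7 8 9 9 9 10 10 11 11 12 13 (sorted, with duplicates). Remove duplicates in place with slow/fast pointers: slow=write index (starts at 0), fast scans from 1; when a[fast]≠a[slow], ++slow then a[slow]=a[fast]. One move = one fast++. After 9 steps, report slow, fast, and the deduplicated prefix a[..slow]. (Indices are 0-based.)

slow=5, fast=10, prefix=[1, 3, 6, 7, 8, 9]

(s=0,f=1) a[fast]=1=a[slow] dup → fast++
(s=0,f=2) a[fast]=3≠a[slow]=1 write a[1]=3 → slow++,fast++
(s=1,f=3) a[fast]=6≠a[slow]=3 write a[2]=6 → slow++,fast++
(s=2,f=4) a[fast]=7≠a[slow]=6 write a[3]=7 → slow++,fast++
(s=3,f=5) a[fast]=7=a[slow] dup → fast++
(s=3,f=6) a[fast]=8≠a[slow]=7 write a[4]=8 → slow++,fast++
(s=4,f=7) a[fast]=9≠a[slow]=8 write a[5]=9 → slow++,fast++
(s=5,f=8) a[fast]=9=a[slow] dup → fast++
(s=5,f=9) a[fast]=9=a[slow] dup → fast++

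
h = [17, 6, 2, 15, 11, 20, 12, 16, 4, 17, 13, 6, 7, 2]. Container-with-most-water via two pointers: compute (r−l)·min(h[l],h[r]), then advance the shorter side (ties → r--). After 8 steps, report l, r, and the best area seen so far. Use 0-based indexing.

l=0, r=5, best area=153

l=0 r=13: min(17,2)*13=26 best=26 *, r--
l=0 r=12: min(17,7)*12=84 best=84 *, r--
l=0 r=11: min(17,6)*11=66 best=84, r--
l=0 r=10: min(17,13)*10=130 best=130 *, r--
l=0 r=9: min(17,17)*9=153 best=153 *, r--
l=0 r=8: min(17,4)*8=32 best=153, r--
l=0 r=7: min(17,16)*7=112 best=153, r--
l=0 r=6: min(17,12)*6=72 best=153, r--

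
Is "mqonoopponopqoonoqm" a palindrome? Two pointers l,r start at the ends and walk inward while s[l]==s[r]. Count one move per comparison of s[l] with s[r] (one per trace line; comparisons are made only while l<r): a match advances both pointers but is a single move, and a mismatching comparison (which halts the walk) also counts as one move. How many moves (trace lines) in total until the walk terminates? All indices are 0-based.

[0,18] 'm'=='m' → l++,r--
[1,17] 'q'=='q' → l++,r--
[2,16] 'o'=='o' → l++,r--
[3,15] 'n'=='n' → l++,r--
[4,14] 'o'=='o' → l++,r--
[5,13] 'o'=='o' → l++,r--
[6,12] 'p'!='q' → stop

7 moves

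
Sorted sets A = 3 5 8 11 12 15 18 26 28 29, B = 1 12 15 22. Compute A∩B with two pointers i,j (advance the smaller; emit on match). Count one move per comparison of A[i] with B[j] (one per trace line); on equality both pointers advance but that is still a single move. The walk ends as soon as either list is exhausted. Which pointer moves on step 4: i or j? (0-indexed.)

i

[i=0,j=0] 3>1 → j++
[i=0,j=1] 3<12 → i++
[i=1,j=1] 5<12 → i++
[i=2,j=1] 8<12 → i++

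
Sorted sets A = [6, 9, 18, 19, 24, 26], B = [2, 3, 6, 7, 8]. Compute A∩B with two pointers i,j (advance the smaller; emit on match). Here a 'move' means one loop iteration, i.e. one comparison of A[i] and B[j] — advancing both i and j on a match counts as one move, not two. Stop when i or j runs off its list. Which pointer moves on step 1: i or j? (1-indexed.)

i=1 j=1: 6>2, j++

j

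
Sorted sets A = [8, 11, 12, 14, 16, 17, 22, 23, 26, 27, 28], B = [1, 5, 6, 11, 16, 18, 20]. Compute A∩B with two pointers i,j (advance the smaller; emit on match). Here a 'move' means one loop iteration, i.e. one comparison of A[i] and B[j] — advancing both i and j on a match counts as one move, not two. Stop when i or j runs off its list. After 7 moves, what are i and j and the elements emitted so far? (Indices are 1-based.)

i=5, j=5, emitted=[11]

[i=1,j=1] 8>1 → j++
[i=1,j=2] 8>5 → j++
[i=1,j=3] 8>6 → j++
[i=1,j=4] 8<11 → i++
[i=2,j=4] 11==11 emit → i++,j++
[i=3,j=5] 12<16 → i++
[i=4,j=5] 14<16 → i++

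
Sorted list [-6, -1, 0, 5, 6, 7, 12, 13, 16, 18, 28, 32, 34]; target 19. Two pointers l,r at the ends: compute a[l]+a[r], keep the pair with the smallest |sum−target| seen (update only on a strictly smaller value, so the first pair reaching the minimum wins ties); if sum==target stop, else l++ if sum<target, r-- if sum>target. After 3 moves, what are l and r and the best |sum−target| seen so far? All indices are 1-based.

[1,13] -6+34=28 d=9 * → r--
[1,12] -6+32=26 d=7 * → r--
[1,11] -6+28=22 d=3 * → r--

l=1, r=10, best |Δ|=3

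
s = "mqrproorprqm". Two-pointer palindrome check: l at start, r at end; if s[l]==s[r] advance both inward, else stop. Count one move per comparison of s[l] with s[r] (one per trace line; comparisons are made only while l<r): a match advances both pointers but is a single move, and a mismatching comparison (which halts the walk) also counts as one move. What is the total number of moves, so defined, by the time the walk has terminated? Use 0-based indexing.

l=0 r=11: 'm'=='m', l++,r--
l=1 r=10: 'q'=='q', l++,r--
l=2 r=9: 'r'=='r', l++,r--
l=3 r=8: 'p'=='p', l++,r--
l=4 r=7: 'r'=='r', l++,r--
l=5 r=6: 'o'=='o', l++,r--

6 moves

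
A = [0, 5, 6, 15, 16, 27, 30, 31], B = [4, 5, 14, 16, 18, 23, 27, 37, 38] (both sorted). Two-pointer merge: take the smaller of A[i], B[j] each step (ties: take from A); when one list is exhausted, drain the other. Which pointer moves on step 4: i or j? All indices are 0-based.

j

[i=0,j=0] A[i]=0<=B[j]=4 take 0 → i++
[i=1,j=0] A[i]=5>B[j]=4 take 4 → j++
[i=1,j=1] A[i]=5<=B[j]=5 take 5 → i++
[i=2,j=1] A[i]=6>B[j]=5 take 5 → j++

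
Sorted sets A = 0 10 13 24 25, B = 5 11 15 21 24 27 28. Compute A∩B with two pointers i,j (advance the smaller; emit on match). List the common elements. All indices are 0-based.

intersection = [24]

i=0 j=0: 0<5, i++
i=1 j=0: 10>5, j++
i=1 j=1: 10<11, i++
i=2 j=1: 13>11, j++
i=2 j=2: 13<15, i++
i=3 j=2: 24>15, j++
i=3 j=3: 24>21, j++
i=3 j=4: 24==24 emit, i++,j++
i=4 j=5: 25<27, i++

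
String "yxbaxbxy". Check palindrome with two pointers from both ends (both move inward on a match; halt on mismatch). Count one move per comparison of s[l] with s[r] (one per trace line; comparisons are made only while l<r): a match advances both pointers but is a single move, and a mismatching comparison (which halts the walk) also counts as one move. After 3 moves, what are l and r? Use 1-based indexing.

l=4, r=5

l=1 r=8: 'y'=='y', l++,r--
l=2 r=7: 'x'=='x', l++,r--
l=3 r=6: 'b'=='b', l++,r--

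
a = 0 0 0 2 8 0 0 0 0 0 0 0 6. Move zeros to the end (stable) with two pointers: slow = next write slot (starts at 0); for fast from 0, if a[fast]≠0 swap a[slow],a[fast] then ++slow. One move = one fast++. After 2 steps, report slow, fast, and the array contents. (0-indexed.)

(s=0,f=0) a[fast]=0 → fast++
(s=0,f=1) a[fast]=0 → fast++

slow=0, fast=2, a=[0, 0, 0, 2, 8, 0, 0, 0, 0, 0, 0, 0, 6]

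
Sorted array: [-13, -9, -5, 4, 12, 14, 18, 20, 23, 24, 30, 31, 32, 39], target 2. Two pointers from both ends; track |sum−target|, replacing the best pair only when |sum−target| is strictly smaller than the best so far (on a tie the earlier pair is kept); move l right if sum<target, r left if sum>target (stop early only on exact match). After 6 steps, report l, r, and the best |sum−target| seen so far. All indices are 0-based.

[0,13] -13+39=26 d=24 * → r--
[0,12] -13+32=19 d=17 * → r--
[0,11] -13+31=18 d=16 * → r--
[0,10] -13+30=17 d=15 * → r--
[0,9] -13+24=11 d=9 * → r--
[0,8] -13+23=10 d=8 * → r--

l=0, r=7, best |Δ|=8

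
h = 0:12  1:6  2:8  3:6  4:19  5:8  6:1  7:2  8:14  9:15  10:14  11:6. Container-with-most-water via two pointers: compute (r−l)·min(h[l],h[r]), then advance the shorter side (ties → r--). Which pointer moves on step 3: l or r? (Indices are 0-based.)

[0,11] min(12,6)*11=66 best=66 * → r--
[0,10] min(12,14)*10=120 best=120 * → l++
[1,10] min(6,14)*9=54 best=120 → l++

l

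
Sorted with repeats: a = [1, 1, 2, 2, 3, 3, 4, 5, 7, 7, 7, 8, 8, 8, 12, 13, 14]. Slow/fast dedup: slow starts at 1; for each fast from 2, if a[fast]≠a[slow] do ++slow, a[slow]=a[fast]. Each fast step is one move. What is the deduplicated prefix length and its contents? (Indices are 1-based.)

length 10; prefix = [1, 2, 3, 4, 5, 7, 8, 12, 13, 14]

slow=1 fast=2: a[fast]=1=a[slow] dup, fast++
slow=1 fast=3: a[fast]=2≠a[slow]=1 write a[2]=2, slow++,fast++
slow=2 fast=4: a[fast]=2=a[slow] dup, fast++
slow=2 fast=5: a[fast]=3≠a[slow]=2 write a[3]=3, slow++,fast++
slow=3 fast=6: a[fast]=3=a[slow] dup, fast++
slow=3 fast=7: a[fast]=4≠a[slow]=3 write a[4]=4, slow++,fast++
slow=4 fast=8: a[fast]=5≠a[slow]=4 write a[5]=5, slow++,fast++
slow=5 fast=9: a[fast]=7≠a[slow]=5 write a[6]=7, slow++,fast++
slow=6 fast=10: a[fast]=7=a[slow] dup, fast++
slow=6 fast=11: a[fast]=7=a[slow] dup, fast++
slow=6 fast=12: a[fast]=8≠a[slow]=7 write a[7]=8, slow++,fast++
slow=7 fast=13: a[fast]=8=a[slow] dup, fast++
slow=7 fast=14: a[fast]=8=a[slow] dup, fast++
slow=7 fast=15: a[fast]=12≠a[slow]=8 write a[8]=12, slow++,fast++
slow=8 fast=16: a[fast]=13≠a[slow]=12 write a[9]=13, slow++,fast++
slow=9 fast=17: a[fast]=14≠a[slow]=13 write a[10]=14, slow++,fast++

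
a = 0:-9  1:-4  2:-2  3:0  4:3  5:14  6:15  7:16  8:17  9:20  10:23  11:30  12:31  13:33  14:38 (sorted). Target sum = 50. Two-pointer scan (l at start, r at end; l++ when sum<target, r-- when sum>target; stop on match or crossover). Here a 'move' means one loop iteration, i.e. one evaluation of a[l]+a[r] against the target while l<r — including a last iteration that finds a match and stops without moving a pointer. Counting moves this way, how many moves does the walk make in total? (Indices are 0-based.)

10 moves

[0,14] -9+38=29 <50 → l++
[1,14] -4+38=34 <50 → l++
[2,14] -2+38=36 <50 → l++
[3,14] 0+38=38 <50 → l++
[4,14] 3+38=41 <50 → l++
[5,14] 14+38=52 >50 → r--
[5,13] 14+33=47 <50 → l++
[6,13] 15+33=48 <50 → l++
[7,13] 16+33=49 <50 → l++
[8,13] 17+33=50 → found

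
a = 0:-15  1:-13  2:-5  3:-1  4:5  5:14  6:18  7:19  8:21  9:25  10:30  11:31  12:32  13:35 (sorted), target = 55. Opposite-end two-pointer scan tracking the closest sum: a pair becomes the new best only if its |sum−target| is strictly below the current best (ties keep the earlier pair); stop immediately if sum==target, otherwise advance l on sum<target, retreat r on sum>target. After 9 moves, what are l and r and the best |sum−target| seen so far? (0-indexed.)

[0,13] -15+35=20 d=35 * → l++
[1,13] -13+35=22 d=33 * → l++
[2,13] -5+35=30 d=25 * → l++
[3,13] -1+35=34 d=21 * → l++
[4,13] 5+35=40 d=15 * → l++
[5,13] 14+35=49 d=6 * → l++
[6,13] 18+35=53 d=2 * → l++
[7,13] 19+35=54 d=1 * → l++
[8,13] 21+35=56 d=1 → r--

l=8, r=12, best |Δ|=1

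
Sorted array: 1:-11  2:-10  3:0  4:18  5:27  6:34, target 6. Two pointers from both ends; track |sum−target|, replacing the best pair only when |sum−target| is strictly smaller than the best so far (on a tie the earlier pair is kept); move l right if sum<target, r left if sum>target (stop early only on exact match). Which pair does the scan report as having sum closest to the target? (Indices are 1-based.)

l=1 r=6: -11+34=23 d=17 *, r--
l=1 r=5: -11+27=16 d=10 *, r--
l=1 r=4: -11+18=7 d=1 *, r--
l=1 r=3: -11+0=-11 d=17, l++
l=2 r=3: -10+0=-10 d=16, l++

pair (-11, 18) with sum 7 (|Δ|=1)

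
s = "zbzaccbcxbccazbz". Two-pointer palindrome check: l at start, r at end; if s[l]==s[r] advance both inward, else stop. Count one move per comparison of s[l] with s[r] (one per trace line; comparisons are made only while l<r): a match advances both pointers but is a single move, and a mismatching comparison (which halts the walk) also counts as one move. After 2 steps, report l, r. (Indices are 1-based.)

[1,16] 'z'=='z' → l++,r--
[2,15] 'b'=='b' → l++,r--

l=3, r=14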